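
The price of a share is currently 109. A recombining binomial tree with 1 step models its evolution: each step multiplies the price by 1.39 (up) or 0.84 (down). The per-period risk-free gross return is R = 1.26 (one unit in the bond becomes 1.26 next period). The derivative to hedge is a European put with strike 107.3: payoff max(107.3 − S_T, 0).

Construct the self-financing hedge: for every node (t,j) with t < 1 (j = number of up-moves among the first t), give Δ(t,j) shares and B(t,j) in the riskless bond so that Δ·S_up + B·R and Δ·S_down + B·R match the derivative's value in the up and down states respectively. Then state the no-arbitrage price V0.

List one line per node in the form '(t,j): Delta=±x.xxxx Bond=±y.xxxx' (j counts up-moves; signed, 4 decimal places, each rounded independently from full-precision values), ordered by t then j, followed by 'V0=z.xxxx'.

(0,0): Delta=-0.2626 Bond=31.5709
V0=2.9527

Under the risk-neutral measure, an up-move has probability p* = (R−d)/(u−d) = 0.7636 and values discount at R = 1.26.
Terminal payoffs: V(1,0)=15.7400, V(1,1)=0.0000
Node (0,0) S=109.0000: V=(p*·0.0000+(1−p*)·15.7400)/1.26=2.9527; Δ=(0.0000−15.7400)/(151.5100−91.5600)=-0.2626; B=V−Δ·S=31.5709
Root portfolio cost Δ·109+B reproduces V0=2.9527.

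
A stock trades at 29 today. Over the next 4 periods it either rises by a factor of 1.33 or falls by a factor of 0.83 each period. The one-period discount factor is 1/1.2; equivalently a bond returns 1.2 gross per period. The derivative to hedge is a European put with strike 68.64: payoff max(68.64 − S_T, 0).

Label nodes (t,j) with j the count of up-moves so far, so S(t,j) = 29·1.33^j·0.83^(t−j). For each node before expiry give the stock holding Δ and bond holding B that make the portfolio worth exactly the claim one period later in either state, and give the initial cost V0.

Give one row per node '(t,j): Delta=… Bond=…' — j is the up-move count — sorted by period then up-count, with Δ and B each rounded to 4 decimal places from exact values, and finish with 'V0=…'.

(0,0): Delta=-0.6426 Bond=25.9323
(1,0): Delta=-1.0000 Bond=39.7222
(1,1): Delta=-0.5642 Bond=28.0959
(2,0): Delta=-1.0000 Bond=47.6667
(2,1): Delta=-1.0000 Bond=47.6667
(2,2): Delta=-0.4686 Bond=28.8131
(3,0): Delta=-1.0000 Bond=57.2000
(3,1): Delta=-1.0000 Bond=57.2000
(3,2): Delta=-1.0000 Bond=57.2000
(3,3): Delta=-0.3521 Bond=26.6267
V0=7.2979

No-arbitrage ⇒ martingale measure with p* = (R−d)/(u−d) = 0.7400.
Terminal values V(4,·): V(4,0)=54.8771, V(4,1)=46.5862, V(4,2)=33.3007, V(4,3)=12.0120, V(4,4)=0.0000
Node (3,0) S=16.5818: V=(p*·46.5862+(1−p*)·54.8771)/1.2=40.6182; Δ=(46.5862−54.8771)/(22.0538−13.7629)=-1.0000; B=V−Δ·S=57.2000
Node (3,1) S=26.5709: V=(p*·33.3007+(1−p*)·46.5862)/1.2=30.6291; Δ=(33.3007−46.5862)/(35.3393−22.0538)=-1.0000; B=V−Δ·S=57.2000
Node (3,2) S=42.5774: V=(p*·12.0120+(1−p*)·33.3007)/1.2=14.6226; Δ=(12.0120−33.3007)/(56.6280−35.3393)=-1.0000; B=V−Δ·S=57.2000
Node (3,3) S=68.2265: V=(p*·0.0000+(1−p*)·12.0120)/1.2=2.6026; Δ=(0.0000−12.0120)/(90.7412−56.6280)=-0.3521; B=V−Δ·S=26.6267
Node (2,0) S=19.9781: V=(p*·30.6291+(1−p*)·40.6182)/1.2=27.6886; Δ=(30.6291−40.6182)/(26.5709−16.5818)=-1.0000; B=V−Δ·S=47.6667
Node (2,1) S=32.0131: V=(p*·14.6226+(1−p*)·30.6291)/1.2=15.6536; Δ=(14.6226−30.6291)/(42.5774−26.5709)=-1.0000; B=V−Δ·S=47.6667
Node (2,2) S=51.2981: V=(p*·2.6026+(1−p*)·14.6226)/1.2=4.7732; Δ=(2.6026−14.6226)/(68.2265−42.5774)=-0.4686; B=V−Δ·S=28.8131
Node (1,0) S=24.0700: V=(p*·15.6536+(1−p*)·27.6886)/1.2=15.6522; Δ=(15.6536−27.6886)/(32.0131−19.9781)=-1.0000; B=V−Δ·S=39.7222
Node (1,1) S=38.5700: V=(p*·4.7732+(1−p*)·15.6536)/1.2=6.3351; Δ=(4.7732−15.6536)/(51.2981−32.0131)=-0.5642; B=V−Δ·S=28.0959
Node (0,0) S=29.0000: V=(p*·6.3351+(1−p*)·15.6522)/1.2=7.2979; Δ=(6.3351−15.6522)/(38.5700−24.0700)=-0.6426; B=V−Δ·S=25.9323
Each (Δ,B) replicates both successor values, so the strategy is self-financing and V0 is arbitrage-free.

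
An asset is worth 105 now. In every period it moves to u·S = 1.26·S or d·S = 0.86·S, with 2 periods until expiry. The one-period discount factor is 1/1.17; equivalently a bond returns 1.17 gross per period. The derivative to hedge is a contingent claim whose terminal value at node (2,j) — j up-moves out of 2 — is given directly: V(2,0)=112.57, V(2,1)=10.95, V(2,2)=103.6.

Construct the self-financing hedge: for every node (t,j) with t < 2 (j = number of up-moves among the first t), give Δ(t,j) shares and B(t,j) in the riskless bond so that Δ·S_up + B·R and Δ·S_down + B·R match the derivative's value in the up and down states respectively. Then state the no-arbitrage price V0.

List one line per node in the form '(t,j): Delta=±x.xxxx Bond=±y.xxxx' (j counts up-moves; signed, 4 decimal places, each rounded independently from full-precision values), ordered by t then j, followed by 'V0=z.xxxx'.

The replicating-portfolio and risk-neutral prices coincide; use p* = (1.17−0.86)/(1.26−0.86) = 0.7750 for the latter.
Terminal values V(2,·): V(2,0)=112.5700, V(2,1)=10.9500, V(2,2)=103.6000
(1,0): S=90.3000. Δ = (V_up−V_dn)/(S_up−S_dn) = (10.9500−112.5700)/(113.7780−77.6580) = -2.8134. V = [p*·10.9500 + (1−p*)·112.5700]/1.17 = 28.9013. B = V − Δ·S = 282.9513.
(1,1): S=132.3000. Δ = (V_up−V_dn)/(S_up−S_dn) = (103.6000−10.9500)/(166.6980−113.7780) = 1.7508. V = [p*·103.6000 + (1−p*)·10.9500]/1.17 = 70.7297. B = V − Δ·S = -160.8953.
(0,0): S=105.0000. Δ = (V_up−V_dn)/(S_up−S_dn) = (70.7297−28.9013)/(132.3000−90.3000) = 0.9959. V = [p*·70.7297 + (1−p*)·28.9013]/1.17 = 52.4088. B = V − Δ·S = -52.1622.
Self-financing check: at every node Δ·S+B equals the discounted successor values.

(0,0): Delta=0.9959 Bond=-52.1622
(1,0): Delta=-2.8134 Bond=282.9513
(1,1): Delta=1.7508 Bond=-160.8953
V0=52.4088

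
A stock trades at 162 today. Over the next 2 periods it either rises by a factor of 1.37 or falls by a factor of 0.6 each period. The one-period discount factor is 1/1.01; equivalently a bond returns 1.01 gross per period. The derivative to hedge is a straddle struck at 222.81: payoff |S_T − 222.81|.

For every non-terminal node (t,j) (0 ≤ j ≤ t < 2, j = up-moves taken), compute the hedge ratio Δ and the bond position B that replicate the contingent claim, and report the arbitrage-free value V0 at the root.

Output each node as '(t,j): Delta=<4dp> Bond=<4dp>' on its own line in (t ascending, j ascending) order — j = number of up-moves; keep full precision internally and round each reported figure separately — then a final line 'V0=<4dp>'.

Under the risk-neutral measure, an up-move has probability p* = (R−d)/(u−d) = 0.5325 and values discount at R = 1.01.
Terminal values V(2,·): V(2,0)=164.4900, V(2,1)=89.6460, V(2,2)=81.2478
Node (1,0) S=97.2000: V=(p*·89.6460+(1−p*)·164.4900)/1.01=123.4040; Δ=(89.6460−164.4900)/(133.1640−58.3200)=-1.0000; B=V−Δ·S=220.6040
Node (1,1) S=221.9400: V=(p*·81.2478+(1−p*)·89.6460)/1.01=84.3309; Δ=(81.2478−89.6460)/(304.0578−133.1640)=-0.0491; B=V−Δ·S=95.2377
Node (0,0) S=162.0000: V=(p*·84.3309+(1−p*)·123.4040)/1.01=101.5830; Δ=(84.3309−123.4040)/(221.9400−97.2000)=-0.3132; B=V−Δ·S=152.3272
Self-financing check: at every node Δ·S+B equals the discounted successor values.

(0,0): Delta=-0.3132 Bond=152.3272
(1,0): Delta=-1.0000 Bond=220.6040
(1,1): Delta=-0.0491 Bond=95.2377
V0=101.5830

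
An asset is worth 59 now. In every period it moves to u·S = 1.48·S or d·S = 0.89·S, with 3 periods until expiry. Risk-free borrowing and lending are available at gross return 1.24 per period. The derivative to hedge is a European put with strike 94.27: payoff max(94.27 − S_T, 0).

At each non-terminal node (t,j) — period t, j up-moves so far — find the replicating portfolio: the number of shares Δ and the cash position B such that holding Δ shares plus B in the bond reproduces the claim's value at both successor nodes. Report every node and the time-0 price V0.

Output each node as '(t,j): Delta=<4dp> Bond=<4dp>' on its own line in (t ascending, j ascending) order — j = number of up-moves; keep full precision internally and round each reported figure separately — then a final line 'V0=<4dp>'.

The replicating-portfolio and risk-neutral prices coincide; use p* = (1.24−0.89)/(1.48−0.89) = 0.5932 for the latter.
Payoff layer (t=3): V(3,0)=52.6768, V(3,1)=25.1038, V(3,2)=0.0000, V(3,3)=0.0000
(2,0): S=46.7339. Δ = (V_up−V_dn)/(S_up−S_dn) = (25.1038−52.6768)/(69.1662−41.5932) = -1.0000. V = [p*·25.1038 + (1−p*)·52.6768]/1.24 = 29.2903. B = V − Δ·S = 76.0242.
(2,1): S=77.7148. Δ = (V_up−V_dn)/(S_up−S_dn) = (0.0000−25.1038)/(115.0179−69.1662) = -0.5475. V = [p*·0.0000 + (1−p*)·25.1038]/1.24 = 8.2353. B = V − Δ·S = 50.7841.
(2,2): S=129.2336. Δ = (V_up−V_dn)/(S_up−S_dn) = (0.0000−0.0000)/(191.2657−115.0179) = 0.0000. V = [p*·0.0000 + (1−p*)·0.0000]/1.24 = 0.0000. B = V − Δ·S = 0.0000.
(1,0): S=52.5100. Δ = (V_up−V_dn)/(S_up−S_dn) = (8.2353−29.2903)/(77.7148−46.7339) = -0.6796. V = [p*·8.2353 + (1−p*)·29.2903]/1.24 = 13.5484. B = V − Δ·S = 49.2349.
(1,1): S=87.3200. Δ = (V_up−V_dn)/(S_up−S_dn) = (0.0000−8.2353)/(129.2336−77.7148) = -0.1598. V = [p*·0.0000 + (1−p*)·8.2353]/1.24 = 2.7016. B = V − Δ·S = 16.6596.
(0,0): S=59.0000. Δ = (V_up−V_dn)/(S_up−S_dn) = (2.7016−13.5484)/(87.3200−52.5100) = -0.3116. V = [p*·2.7016 + (1−p*)·13.5484]/1.24 = 5.7370. B = V − Δ·S = 24.1214.
Check: Δ(0,0)·S0 + B(0,0) = 5.7370 = V0.

(0,0): Delta=-0.3116 Bond=24.1214
(1,0): Delta=-0.6796 Bond=49.2349
(1,1): Delta=-0.1598 Bond=16.6596
(2,0): Delta=-1.0000 Bond=76.0242
(2,1): Delta=-0.5475 Bond=50.7841
(2,2): Delta=0.0000 Bond=0.0000
V0=5.7370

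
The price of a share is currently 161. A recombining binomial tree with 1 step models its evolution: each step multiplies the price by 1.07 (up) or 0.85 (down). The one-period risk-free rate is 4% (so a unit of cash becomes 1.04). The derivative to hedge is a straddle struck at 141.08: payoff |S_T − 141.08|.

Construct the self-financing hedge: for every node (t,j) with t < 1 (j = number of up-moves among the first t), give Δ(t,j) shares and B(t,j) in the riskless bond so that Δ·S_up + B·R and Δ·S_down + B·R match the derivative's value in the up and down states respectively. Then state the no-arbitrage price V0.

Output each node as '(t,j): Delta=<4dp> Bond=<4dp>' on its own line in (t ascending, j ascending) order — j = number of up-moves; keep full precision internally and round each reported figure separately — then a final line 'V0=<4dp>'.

Risk-neutral probability p* = (R−d)/(u−d) = (1.04−0.85)/(1.07−0.85) = 0.8636.
At expiry t=1: V(1,0)=4.2300, V(1,1)=31.1900
Node (0,0) S=161.0000: V=(p*·31.1900+(1−p*)·4.2300)/1.04=26.4554; Δ=(31.1900−4.2300)/(172.2700−136.8500)=0.7612; B=V−Δ·S=-96.0900
Check: Δ(0,0)·S0 + B(0,0) = 26.4554 = V0.

(0,0): Delta=0.7612 Bond=-96.0900
V0=26.4554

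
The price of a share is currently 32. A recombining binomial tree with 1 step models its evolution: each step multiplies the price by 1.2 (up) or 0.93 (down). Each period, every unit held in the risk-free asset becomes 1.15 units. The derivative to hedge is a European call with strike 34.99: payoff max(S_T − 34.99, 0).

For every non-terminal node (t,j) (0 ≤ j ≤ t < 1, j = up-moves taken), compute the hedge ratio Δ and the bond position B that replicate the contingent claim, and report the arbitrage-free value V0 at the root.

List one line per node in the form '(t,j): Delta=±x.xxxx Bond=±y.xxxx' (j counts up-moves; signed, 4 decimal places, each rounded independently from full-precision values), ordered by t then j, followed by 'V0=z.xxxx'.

(0,0): Delta=0.3947 Bond=-10.2135
V0=2.4161

Since d<R<u, set p* = (R−d)/(u−d) = 0.8148; price each node as the discounted p*-expectation of its children.
At expiry t=1: V(1,0)=0.0000, V(1,1)=3.4100
Node (0,0) S=32.0000: V=(p*·3.4100+(1−p*)·0.0000)/1.15=2.4161; Δ=(3.4100−0.0000)/(38.4000−29.7600)=0.3947; B=V−Δ·S=-10.2135
Root portfolio cost Δ·32+B reproduces V0=2.4161.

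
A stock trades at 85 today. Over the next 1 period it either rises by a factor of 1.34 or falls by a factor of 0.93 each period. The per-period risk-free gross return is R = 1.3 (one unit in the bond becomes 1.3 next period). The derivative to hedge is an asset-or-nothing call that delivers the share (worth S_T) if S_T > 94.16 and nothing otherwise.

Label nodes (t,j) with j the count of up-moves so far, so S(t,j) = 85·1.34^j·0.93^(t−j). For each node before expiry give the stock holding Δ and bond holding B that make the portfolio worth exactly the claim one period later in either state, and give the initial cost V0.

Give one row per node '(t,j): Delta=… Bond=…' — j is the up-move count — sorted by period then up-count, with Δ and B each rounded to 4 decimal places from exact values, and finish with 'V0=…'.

The replicating-portfolio and risk-neutral prices coincide; use p* = (1.3−0.93)/(1.34−0.93) = 0.9024 for the latter.
Payoff layer (t=1): V(1,0)=0.0000, V(1,1)=113.9000
(0,0): S=85.0000. Δ = (V_up−V_dn)/(S_up−S_dn) = (113.9000−0.0000)/(113.9000−79.0500) = 3.2683. V = [p*·113.9000 + (1−p*)·0.0000]/1.3 = 79.0675. B = V − Δ·S = -198.7373.
Each (Δ,B) replicates both successor values, so the strategy is self-financing and V0 is arbitrage-free.

(0,0): Delta=3.2683 Bond=-198.7373
V0=79.0675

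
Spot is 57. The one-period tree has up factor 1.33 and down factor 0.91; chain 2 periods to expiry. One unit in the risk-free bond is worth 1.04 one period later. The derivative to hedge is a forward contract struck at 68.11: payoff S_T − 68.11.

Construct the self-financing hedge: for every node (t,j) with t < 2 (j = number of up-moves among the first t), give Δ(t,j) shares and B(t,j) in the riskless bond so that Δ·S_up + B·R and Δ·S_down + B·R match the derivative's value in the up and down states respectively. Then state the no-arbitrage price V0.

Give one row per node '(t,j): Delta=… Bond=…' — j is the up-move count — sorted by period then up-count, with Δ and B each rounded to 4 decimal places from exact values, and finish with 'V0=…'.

(0,0): Delta=1.0000 Bond=-62.9715
(1,0): Delta=1.0000 Bond=-65.4904
(1,1): Delta=1.0000 Bond=-65.4904
V0=-5.9715

Risk-neutral probability p* = (R−d)/(u−d) = (1.04−0.91)/(1.33−0.91) = 0.3095.
Payoff layer (t=2): V(2,0)=-20.9083, V(2,1)=0.8771, V(2,2)=32.7173
Node (1,0) S=51.8700: V=(p*·0.8771+(1−p*)·-20.9083)/1.04=-13.6204; Δ=(0.8771−-20.9083)/(68.9871−47.2017)=1.0000; B=V−Δ·S=-65.4904
Node (1,1) S=75.8100: V=(p*·32.7173+(1−p*)·0.8771)/1.04=10.3196; Δ=(32.7173−0.8771)/(100.8273−68.9871)=1.0000; B=V−Δ·S=-65.4904
Node (0,0) S=57.0000: V=(p*·10.3196+(1−p*)·-13.6204)/1.04=-5.9715; Δ=(10.3196−-13.6204)/(75.8100−51.8700)=1.0000; B=V−Δ·S=-62.9715
Root portfolio cost Δ·57+B reproduces V0=-5.9715.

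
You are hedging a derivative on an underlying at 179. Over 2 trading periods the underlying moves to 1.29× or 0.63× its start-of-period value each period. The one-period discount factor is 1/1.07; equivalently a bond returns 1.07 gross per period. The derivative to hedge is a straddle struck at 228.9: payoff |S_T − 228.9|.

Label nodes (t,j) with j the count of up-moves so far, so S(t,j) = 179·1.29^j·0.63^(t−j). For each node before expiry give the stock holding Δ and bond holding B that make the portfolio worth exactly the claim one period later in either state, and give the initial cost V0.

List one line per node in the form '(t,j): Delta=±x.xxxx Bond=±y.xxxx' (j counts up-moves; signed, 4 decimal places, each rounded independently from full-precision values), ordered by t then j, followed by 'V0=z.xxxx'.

(0,0): Delta=-0.2725 Bond=123.2553
(1,0): Delta=-1.0000 Bond=213.9252
(1,1): Delta=-0.0948 Bond=90.8622
V0=74.4808

Under the risk-neutral measure, an up-move has probability p* = (R−d)/(u−d) = 0.6667 and values discount at R = 1.07.
Payoff layer (t=2): V(2,0)=157.8549, V(2,1)=83.4267, V(2,2)=68.9739
(1,0): S=112.7700. Δ = (V_up−V_dn)/(S_up−S_dn) = (83.4267−157.8549)/(145.4733−71.0451) = -1.0000. V = [p*·83.4267 + (1−p*)·157.8549]/1.07 = 101.1552. B = V − Δ·S = 213.9252.
(1,1): S=230.9100. Δ = (V_up−V_dn)/(S_up−S_dn) = (68.9739−83.4267)/(297.8739−145.4733) = -0.0948. V = [p*·68.9739 + (1−p*)·83.4267]/1.07 = 68.9640. B = V − Δ·S = 90.8622.
(0,0): S=179.0000. Δ = (V_up−V_dn)/(S_up−S_dn) = (68.9640−101.1552)/(230.9100−112.7700) = -0.2725. V = [p*·68.9640 + (1−p*)·101.1552]/1.07 = 74.4808. B = V − Δ·S = 123.2553.
Each (Δ,B) replicates both successor values, so the strategy is self-financing and V0 is arbitrage-free.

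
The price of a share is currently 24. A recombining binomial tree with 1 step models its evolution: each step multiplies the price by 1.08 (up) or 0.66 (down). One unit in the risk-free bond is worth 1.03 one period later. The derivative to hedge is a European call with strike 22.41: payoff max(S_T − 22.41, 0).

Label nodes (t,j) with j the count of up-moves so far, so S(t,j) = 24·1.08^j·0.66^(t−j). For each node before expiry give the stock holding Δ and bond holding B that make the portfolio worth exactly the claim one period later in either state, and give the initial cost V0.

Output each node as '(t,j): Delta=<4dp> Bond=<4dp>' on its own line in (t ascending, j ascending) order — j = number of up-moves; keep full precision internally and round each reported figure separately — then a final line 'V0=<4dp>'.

No-arbitrage ⇒ martingale measure with p* = (R−d)/(u−d) = 0.8810.
Payoff layer (t=1): V(1,0)=0.0000, V(1,1)=3.5100
Node (0,0) S=24.0000: V=(p*·3.5100+(1−p*)·0.0000)/1.03=3.0021; Δ=(3.5100−0.0000)/(25.9200−15.8400)=0.3482; B=V−Δ·S=-5.3551
Self-financing check: at every node Δ·S+B equals the discounted successor values.

(0,0): Delta=0.3482 Bond=-5.3551
V0=3.0021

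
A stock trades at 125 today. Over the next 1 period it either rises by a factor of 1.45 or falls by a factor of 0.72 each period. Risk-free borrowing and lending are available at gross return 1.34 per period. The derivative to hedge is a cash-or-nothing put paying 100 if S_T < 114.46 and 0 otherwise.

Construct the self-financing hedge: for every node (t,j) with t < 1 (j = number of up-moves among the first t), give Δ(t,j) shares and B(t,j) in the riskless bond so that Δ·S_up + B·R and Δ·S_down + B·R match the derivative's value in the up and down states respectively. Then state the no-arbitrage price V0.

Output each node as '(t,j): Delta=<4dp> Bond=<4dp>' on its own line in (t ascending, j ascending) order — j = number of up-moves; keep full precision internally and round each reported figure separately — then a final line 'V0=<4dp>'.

(0,0): Delta=-1.0959 Bond=148.2314
V0=11.2451

No-arbitrage ⇒ martingale measure with p* = (R−d)/(u−d) = 0.8493.
Terminal values V(1,·): V(1,0)=100.0000, V(1,1)=0.0000
  t=0,j=0: stock 125.0000 → up 181.2500 (V=0.0000), down 90.0000 (V=100.0000). Price 11.2451; hedge Δ=-1.0959, bond B=148.2314.
Check: Δ(0,0)·S0 + B(0,0) = 11.2451 = V0.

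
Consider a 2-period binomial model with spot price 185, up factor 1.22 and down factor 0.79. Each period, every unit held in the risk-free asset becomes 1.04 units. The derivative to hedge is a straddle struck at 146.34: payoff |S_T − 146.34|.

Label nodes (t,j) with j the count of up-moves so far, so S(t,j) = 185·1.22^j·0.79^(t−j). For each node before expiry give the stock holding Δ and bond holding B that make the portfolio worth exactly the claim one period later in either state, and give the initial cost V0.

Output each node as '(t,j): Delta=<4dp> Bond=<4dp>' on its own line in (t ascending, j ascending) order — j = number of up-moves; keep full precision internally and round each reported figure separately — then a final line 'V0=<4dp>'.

No-arbitrage ⇒ martingale measure with p* = (R−d)/(u−d) = 0.5814.
Terminal payoffs: V(2,0)=30.8815, V(2,1)=31.9630, V(2,2)=129.0140
(1,0): S=146.1500. Δ = (V_up−V_dn)/(S_up−S_dn) = (31.9630−30.8815)/(178.3030−115.4585) = 0.0172. V = [p*·31.9630 + (1−p*)·30.8815]/1.04 = 30.2983. B = V − Δ·S = 27.7832.
(1,1): S=225.7000. Δ = (V_up−V_dn)/(S_up−S_dn) = (129.0140−31.9630)/(275.3540−178.3030) = 1.0000. V = [p*·129.0140 + (1−p*)·31.9630]/1.04 = 84.9885. B = V − Δ·S = -140.7115.
(0,0): S=185.0000. Δ = (V_up−V_dn)/(S_up−S_dn) = (84.9885−30.2983)/(225.7000−146.1500) = 0.6875. V = [p*·84.9885 + (1−p*)·30.2983]/1.04 = 59.7067. B = V − Δ·S = -67.4797.
The time-0 hedge costs 59.7067, which is the no-arbitrage price.

(0,0): Delta=0.6875 Bond=-67.4797
(1,0): Delta=0.0172 Bond=27.7832
(1,1): Delta=1.0000 Bond=-140.7115
V0=59.7067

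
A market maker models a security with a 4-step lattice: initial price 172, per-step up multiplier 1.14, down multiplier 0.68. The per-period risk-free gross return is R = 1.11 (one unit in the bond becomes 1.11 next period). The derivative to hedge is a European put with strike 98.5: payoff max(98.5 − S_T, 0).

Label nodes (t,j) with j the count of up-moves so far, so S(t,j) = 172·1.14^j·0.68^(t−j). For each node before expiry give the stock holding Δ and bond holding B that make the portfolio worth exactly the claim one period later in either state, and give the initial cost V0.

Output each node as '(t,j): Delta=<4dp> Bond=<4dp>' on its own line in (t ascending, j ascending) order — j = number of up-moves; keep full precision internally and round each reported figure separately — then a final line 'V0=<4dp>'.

Under the risk-neutral measure, an up-move has probability p* = (R−d)/(u−d) = 0.9348 and values discount at R = 1.11.
Terminal payoffs: V(4,0)=61.7240, V(4,1)=36.8462, V(4,2)=0.0000, V(4,3)=0.0000, V(4,4)=0.0000
(3,0): S=54.0823. Δ = (V_up−V_dn)/(S_up−S_dn) = (36.8462−61.7240)/(61.6538−36.7760) = -1.0000. V = [p*·36.8462 + (1−p*)·61.7240]/1.11 = 34.6564. B = V − Δ·S = 88.7387.
(3,1): S=90.6674. Δ = (V_up−V_dn)/(S_up−S_dn) = (0.0000−36.8462)/(103.3608−61.6538) = -0.8835. V = [p*·0.0000 + (1−p*)·36.8462]/1.11 = 2.1649. B = V − Δ·S = 82.2653.
(3,2): S=152.0012. Δ = (V_up−V_dn)/(S_up−S_dn) = (0.0000−0.0000)/(173.2814−103.3608) = 0.0000. V = [p*·0.0000 + (1−p*)·0.0000]/1.11 = 0.0000. B = V − Δ·S = 0.0000.
(3,3): S=254.8256. Δ = (V_up−V_dn)/(S_up−S_dn) = (0.0000−0.0000)/(290.5011−173.2814) = 0.0000. V = [p*·0.0000 + (1−p*)·0.0000]/1.11 = 0.0000. B = V − Δ·S = 0.0000.
(2,0): S=79.5328. Δ = (V_up−V_dn)/(S_up−S_dn) = (2.1649−34.6564)/(90.6674−54.0823) = -0.8881. V = [p*·2.1649 + (1−p*)·34.6564]/1.11 = 3.8594. B = V − Δ·S = 74.4932.
(2,1): S=133.3344. Δ = (V_up−V_dn)/(S_up−S_dn) = (0.0000−2.1649)/(152.0012−90.6674) = -0.0353. V = [p*·0.0000 + (1−p*)·2.1649]/1.11 = 0.1272. B = V − Δ·S = 4.8334.
(2,2): S=223.5312. Δ = (V_up−V_dn)/(S_up−S_dn) = (0.0000−0.0000)/(254.8256−152.0012) = 0.0000. V = [p*·0.0000 + (1−p*)·0.0000]/1.11 = 0.0000. B = V − Δ·S = 0.0000.
(1,0): S=116.9600. Δ = (V_up−V_dn)/(S_up−S_dn) = (0.1272−3.8594)/(133.3344−79.5328) = -0.0694. V = [p*·0.1272 + (1−p*)·3.8594]/1.11 = 0.3339. B = V − Δ·S = 8.4473.
(1,1): S=196.0800. Δ = (V_up−V_dn)/(S_up−S_dn) = (0.0000−0.1272)/(223.5312−133.3344) = -0.0014. V = [p*·0.0000 + (1−p*)·0.1272]/1.11 = 0.0075. B = V − Δ·S = 0.2840.
(0,0): S=172.0000. Δ = (V_up−V_dn)/(S_up−S_dn) = (0.0075−0.3339)/(196.0800−116.9600) = -0.0041. V = [p*·0.0075 + (1−p*)·0.3339]/1.11 = 0.0259. B = V − Δ·S = 0.7355.
Check: Δ(0,0)·S0 + B(0,0) = 0.0259 = V0.

(0,0): Delta=-0.0041 Bond=0.7355
(1,0): Delta=-0.0694 Bond=8.4473
(1,1): Delta=-0.0014 Bond=0.2840
(2,0): Delta=-0.8881 Bond=74.4932
(2,1): Delta=-0.0353 Bond=4.8334
(2,2): Delta=0.0000 Bond=0.0000
(3,0): Delta=-1.0000 Bond=88.7387
(3,1): Delta=-0.8835 Bond=82.2653
(3,2): Delta=0.0000 Bond=0.0000
(3,3): Delta=0.0000 Bond=0.0000
V0=0.0259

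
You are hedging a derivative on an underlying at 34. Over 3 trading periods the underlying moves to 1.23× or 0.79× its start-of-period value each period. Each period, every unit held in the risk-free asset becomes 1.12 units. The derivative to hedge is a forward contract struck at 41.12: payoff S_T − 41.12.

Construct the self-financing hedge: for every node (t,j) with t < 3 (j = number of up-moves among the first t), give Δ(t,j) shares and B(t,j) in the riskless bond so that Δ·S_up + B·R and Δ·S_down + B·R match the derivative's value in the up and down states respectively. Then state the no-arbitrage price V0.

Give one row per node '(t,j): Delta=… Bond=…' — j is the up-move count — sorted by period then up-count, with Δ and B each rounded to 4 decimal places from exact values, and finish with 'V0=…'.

(0,0): Delta=1.0000 Bond=-29.2684
(1,0): Delta=1.0000 Bond=-32.7806
(1,1): Delta=1.0000 Bond=-32.7806
(2,0): Delta=1.0000 Bond=-36.7143
(2,1): Delta=1.0000 Bond=-36.7143
(2,2): Delta=1.0000 Bond=-36.7143
V0=4.7316

No-arbitrage ⇒ martingale measure with p* = (R−d)/(u−d) = 0.7500.
At expiry t=3: V(3,0)=-24.3567, V(3,1)=-15.0201, V(3,2)=-0.4835, V(3,3)=22.1495
Node (2,0) S=21.2194: V=(p*·-15.0201+(1−p*)·-24.3567)/1.12=-15.4949; Δ=(-15.0201−-24.3567)/(26.0999−16.7633)=1.0000; B=V−Δ·S=-36.7143
Node (2,1) S=33.0378: V=(p*·-0.4835+(1−p*)·-15.0201)/1.12=-3.6765; Δ=(-0.4835−-15.0201)/(40.6365−26.0999)=1.0000; B=V−Δ·S=-36.7143
Node (2,2) S=51.4386: V=(p*·22.1495+(1−p*)·-0.4835)/1.12=14.7243; Δ=(22.1495−-0.4835)/(63.2695−40.6365)=1.0000; B=V−Δ·S=-36.7143
Node (1,0) S=26.8600: V=(p*·-3.6765+(1−p*)·-15.4949)/1.12=-5.9206; Δ=(-3.6765−-15.4949)/(33.0378−21.2194)=1.0000; B=V−Δ·S=-32.7806
Node (1,1) S=41.8200: V=(p*·14.7243+(1−p*)·-3.6765)/1.12=9.0394; Δ=(14.7243−-3.6765)/(51.4386−33.0378)=1.0000; B=V−Δ·S=-32.7806
Node (0,0) S=34.0000: V=(p*·9.0394+(1−p*)·-5.9206)/1.12=4.7316; Δ=(9.0394−-5.9206)/(41.8200−26.8600)=1.0000; B=V−Δ·S=-29.2684
Root portfolio cost Δ·34+B reproduces V0=4.7316.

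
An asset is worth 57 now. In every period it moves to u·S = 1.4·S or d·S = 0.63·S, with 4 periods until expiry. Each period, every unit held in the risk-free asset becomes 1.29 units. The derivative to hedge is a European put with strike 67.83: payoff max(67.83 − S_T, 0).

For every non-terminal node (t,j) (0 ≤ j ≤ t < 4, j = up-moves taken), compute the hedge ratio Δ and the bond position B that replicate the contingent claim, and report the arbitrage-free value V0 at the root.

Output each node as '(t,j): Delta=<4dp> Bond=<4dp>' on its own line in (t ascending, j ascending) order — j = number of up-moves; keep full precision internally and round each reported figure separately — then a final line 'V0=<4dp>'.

The replicating-portfolio and risk-neutral prices coincide; use p* = (1.29−0.63)/(1.4−0.63) = 0.8571 for the latter.
Terminal values V(4,·): V(4,0)=58.8508, V(4,1)=47.8762, V(4,2)=23.4883, V(4,3)=0.0000, V(4,4)=0.0000
Node (3,0) S=14.2527: V=(p*·47.8762+(1−p*)·58.8508)/1.29=38.3287; Δ=(47.8762−58.8508)/(19.9538−8.9792)=-1.0000; B=V−Δ·S=52.5814
Node (3,1) S=31.6726: V=(p*·23.4883+(1−p*)·47.8762)/1.29=20.9088; Δ=(23.4883−47.8762)/(44.3417−19.9538)=-1.0000; B=V−Δ·S=52.5814
Node (3,2) S=70.3836: V=(p*·0.0000+(1−p*)·23.4883)/1.29=2.6011; Δ=(0.0000−23.4883)/(98.5370−44.3417)=-0.4334; B=V−Δ·S=33.1055
Node (3,3) S=156.4080: V=(p*·0.0000+(1−p*)·0.0000)/1.29=0.0000; Δ=(0.0000−0.0000)/(218.9712−98.5370)=0.0000; B=V−Δ·S=0.0000
Node (2,0) S=22.6233: V=(p*·20.9088+(1−p*)·38.3287)/1.29=18.1375; Δ=(20.9088−38.3287)/(31.6726−14.2527)=-1.0000; B=V−Δ·S=40.7608
Node (2,1) S=50.2740: V=(p*·2.6011+(1−p*)·20.9088)/1.29=4.0438; Δ=(2.6011−20.9088)/(70.3836−31.6726)=-0.4729; B=V−Δ·S=27.8200
Node (2,2) S=111.7200: V=(p*·0.0000+(1−p*)·2.6011)/1.29=0.2881; Δ=(0.0000−2.6011)/(156.4080−70.3836)=-0.0302; B=V−Δ·S=3.6662
Node (1,0) S=35.9100: V=(p*·4.0438+(1−p*)·18.1375)/1.29=4.6955; Δ=(4.0438−18.1375)/(50.2740−22.6233)=-0.5097; B=V−Δ·S=22.9990
Node (1,1) S=79.8000: V=(p*·0.2881+(1−p*)·4.0438)/1.29=0.6392; Δ=(0.2881−4.0438)/(111.7200−50.2740)=-0.0611; B=V−Δ·S=5.5168
Node (0,0) S=57.0000: V=(p*·0.6392+(1−p*)·4.6955)/1.29=0.9447; Δ=(0.6392−4.6955)/(79.8000−35.9100)=-0.0924; B=V−Δ·S=6.2126
Check: Δ(0,0)·S0 + B(0,0) = 0.9447 = V0.

(0,0): Delta=-0.0924 Bond=6.2126
(1,0): Delta=-0.5097 Bond=22.9990
(1,1): Delta=-0.0611 Bond=5.5168
(2,0): Delta=-1.0000 Bond=40.7608
(2,1): Delta=-0.4729 Bond=27.8200
(2,2): Delta=-0.0302 Bond=3.6662
(3,0): Delta=-1.0000 Bond=52.5814
(3,1): Delta=-1.0000 Bond=52.5814
(3,2): Delta=-0.4334 Bond=33.1055
(3,3): Delta=0.0000 Bond=0.0000
V0=0.9447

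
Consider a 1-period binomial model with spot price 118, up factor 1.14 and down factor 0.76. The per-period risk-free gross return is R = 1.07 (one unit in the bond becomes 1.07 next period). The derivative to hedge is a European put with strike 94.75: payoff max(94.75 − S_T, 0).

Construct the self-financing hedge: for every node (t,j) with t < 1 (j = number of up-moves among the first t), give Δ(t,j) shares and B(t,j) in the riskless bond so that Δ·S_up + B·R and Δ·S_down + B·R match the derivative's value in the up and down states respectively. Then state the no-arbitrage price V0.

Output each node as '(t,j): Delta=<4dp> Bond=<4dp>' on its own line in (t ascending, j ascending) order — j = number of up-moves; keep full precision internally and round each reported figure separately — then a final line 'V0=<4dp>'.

(0,0): Delta=-0.1131 Bond=14.2150
V0=0.8728

No-arbitrage ⇒ martingale measure with p* = (R−d)/(u−d) = 0.8158.
At expiry t=1: V(1,0)=5.0700, V(1,1)=0.0000
  t=0,j=0: stock 118.0000 → up 134.5200 (V=0.0000), down 89.6800 (V=5.0700). Price 0.8728; hedge Δ=-0.1131, bond B=14.2150.
Root portfolio cost Δ·118+B reproduces V0=0.8728.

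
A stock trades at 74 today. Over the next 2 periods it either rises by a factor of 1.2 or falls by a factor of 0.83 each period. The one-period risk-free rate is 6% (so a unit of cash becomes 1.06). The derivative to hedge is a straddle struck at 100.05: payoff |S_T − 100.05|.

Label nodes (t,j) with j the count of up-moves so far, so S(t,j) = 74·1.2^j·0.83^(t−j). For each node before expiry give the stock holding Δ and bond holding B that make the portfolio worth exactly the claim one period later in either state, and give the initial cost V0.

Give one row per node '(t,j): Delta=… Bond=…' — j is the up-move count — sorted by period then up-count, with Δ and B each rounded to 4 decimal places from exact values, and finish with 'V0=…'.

The replicating-portfolio and risk-neutral prices coincide; use p* = (1.06−0.83)/(1.2−0.83) = 0.6216 for the latter.
At expiry t=2: V(2,0)=49.0714, V(2,1)=26.3460, V(2,2)=6.5100
  t=1,j=0: stock 61.4200 → up 73.7040 (V=26.3460), down 50.9786 (V=49.0714). Price 32.9668; hedge Δ=-1.0000, bond B=94.3868.
  t=1,j=1: stock 88.8000 → up 106.5600 (V=6.5100), down 73.7040 (V=26.3460). Price 13.2222; hedge Δ=-0.6037, bond B=66.8330.
  t=0,j=0: stock 74.0000 → up 88.8000 (V=13.2222), down 61.4200 (V=32.9668). Price 19.5218; hedge Δ=-0.7211, bond B=72.8856.
Check: Δ(0,0)·S0 + B(0,0) = 19.5218 = V0.

(0,0): Delta=-0.7211 Bond=72.8856
(1,0): Delta=-1.0000 Bond=94.3868
(1,1): Delta=-0.6037 Bond=66.8330
V0=19.5218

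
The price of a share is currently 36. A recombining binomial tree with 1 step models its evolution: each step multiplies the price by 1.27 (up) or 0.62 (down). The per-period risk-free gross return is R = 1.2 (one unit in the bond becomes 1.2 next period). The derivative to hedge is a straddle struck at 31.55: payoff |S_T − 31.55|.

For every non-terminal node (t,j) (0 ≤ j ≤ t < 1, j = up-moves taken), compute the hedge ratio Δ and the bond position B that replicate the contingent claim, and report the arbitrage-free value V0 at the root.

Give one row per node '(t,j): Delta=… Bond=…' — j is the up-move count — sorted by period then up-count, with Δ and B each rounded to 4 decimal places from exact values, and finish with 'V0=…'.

No-arbitrage ⇒ martingale measure with p* = (R−d)/(u−d) = 0.8923.
At expiry t=1: V(1,0)=9.2300, V(1,1)=14.1700
(0,0): S=36.0000. Δ = (V_up−V_dn)/(S_up−S_dn) = (14.1700−9.2300)/(45.7200−22.3200) = 0.2111. V = [p*·14.1700 + (1−p*)·9.2300]/1.2 = 11.3650. B = V − Δ·S = 3.7650.
Check: Δ(0,0)·S0 + B(0,0) = 11.3650 = V0.

(0,0): Delta=0.2111 Bond=3.7650
V0=11.3650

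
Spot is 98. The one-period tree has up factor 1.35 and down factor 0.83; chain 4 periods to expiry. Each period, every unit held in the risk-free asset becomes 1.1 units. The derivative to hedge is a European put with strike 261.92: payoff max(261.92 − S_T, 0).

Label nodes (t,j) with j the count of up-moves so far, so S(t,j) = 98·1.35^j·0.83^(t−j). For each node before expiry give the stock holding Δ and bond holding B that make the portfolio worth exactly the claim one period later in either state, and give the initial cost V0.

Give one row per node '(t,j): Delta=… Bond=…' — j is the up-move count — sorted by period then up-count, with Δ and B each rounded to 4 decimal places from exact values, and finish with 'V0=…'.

No-arbitrage ⇒ martingale measure with p* = (R−d)/(u−d) = 0.5192.
Terminal payoffs: V(4,0)=215.4108, V(4,1)=186.2726, V(4,2)=138.8790, V(4,3)=61.7931, V(4,4)=0.0000
  t=3,j=0: stock 56.0351 → up 75.6474 (V=186.2726), down 46.5092 (V=215.4108). Price 182.0740; hedge Δ=-1.0000, bond B=238.1091.
  t=3,j=1: stock 91.1415 → up 123.0410 (V=138.8790), down 75.6474 (V=186.2726). Price 146.9676; hedge Δ=-1.0000, bond B=238.1091.
  t=3,j=2: stock 148.2422 → up 200.1269 (V=61.7931), down 123.0410 (V=138.8790). Price 89.8669; hedge Δ=-1.0000, bond B=238.1091.
  t=3,j=3: stock 241.1168 → up 325.5076 (V=0.0000), down 200.1269 (V=61.7931). Price 27.0075; hedge Δ=-0.4928, bond B=145.8404.
  t=2,j=0: stock 67.5122 → up 91.1415 (V=146.9676), down 56.0351 (V=182.0740). Price 148.9506; hedge Δ=-1.0000, bond B=216.4628.
  t=2,j=1: stock 109.8090 → up 148.2422 (V=89.8669), down 91.1415 (V=146.9676). Price 106.6538; hedge Δ=-1.0000, bond B=216.4628.
  t=2,j=2: stock 178.6050 → up 241.1168 (V=27.0075), down 148.2422 (V=89.8669). Price 52.0258; hedge Δ=-0.6768, bond B=172.9094.
  t=1,j=0: stock 81.3400 → up 109.8090 (V=106.6538), down 67.5122 (V=148.9506). Price 115.4444; hedge Δ=-1.0000, bond B=196.7844.
  t=1,j=1: stock 132.3000 → up 178.6050 (V=52.0258), down 109.8090 (V=106.6538). Price 71.1721; hedge Δ=-0.7941, bond B=176.2259.
  t=0,j=0: stock 98.0000 → up 132.3000 (V=71.1721), down 81.3400 (V=115.4444). Price 84.0517; hedge Δ=-0.8688, bond B=169.1907.
The time-0 hedge costs 84.0517, which is the no-arbitrage price.

(0,0): Delta=-0.8688 Bond=169.1907
(1,0): Delta=-1.0000 Bond=196.7844
(1,1): Delta=-0.7941 Bond=176.2259
(2,0): Delta=-1.0000 Bond=216.4628
(2,1): Delta=-1.0000 Bond=216.4628
(2,2): Delta=-0.6768 Bond=172.9094
(3,0): Delta=-1.0000 Bond=238.1091
(3,1): Delta=-1.0000 Bond=238.1091
(3,2): Delta=-1.0000 Bond=238.1091
(3,3): Delta=-0.4928 Bond=145.8404
V0=84.0517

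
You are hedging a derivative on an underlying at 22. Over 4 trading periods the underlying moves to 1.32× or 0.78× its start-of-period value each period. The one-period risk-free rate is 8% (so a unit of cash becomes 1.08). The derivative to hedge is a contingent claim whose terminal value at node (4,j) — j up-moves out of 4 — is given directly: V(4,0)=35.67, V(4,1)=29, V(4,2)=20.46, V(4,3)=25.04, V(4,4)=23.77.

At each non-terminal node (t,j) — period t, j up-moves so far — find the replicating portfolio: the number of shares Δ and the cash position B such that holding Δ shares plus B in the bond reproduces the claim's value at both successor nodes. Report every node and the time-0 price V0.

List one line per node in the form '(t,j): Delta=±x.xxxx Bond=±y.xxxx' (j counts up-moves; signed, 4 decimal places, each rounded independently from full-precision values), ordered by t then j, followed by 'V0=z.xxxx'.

The replicating-portfolio and risk-neutral prices coincide; use p* = (1.08−0.78)/(1.32−0.78) = 0.5556 for the latter.
Terminal payoffs: V(4,0)=35.6700, V(4,1)=29.0000, V(4,2)=20.4600, V(4,3)=25.0400, V(4,4)=23.7700
Node (3,0) S=10.4401: V=(p*·29.0000+(1−p*)·35.6700)/1.08=29.5967; Δ=(29.0000−35.6700)/(13.7810−8.1433)=-1.1831; B=V−Δ·S=41.9486
Node (3,1) S=17.6679: V=(p*·20.4600+(1−p*)·29.0000)/1.08=22.4588; Δ=(20.4600−29.0000)/(23.3217−13.7810)=-0.8951; B=V−Δ·S=38.2737
Node (3,2) S=29.8996: V=(p*·25.0400+(1−p*)·20.4600)/1.08=21.3004; Δ=(25.0400−20.4600)/(39.4675−23.3217)=0.2837; B=V−Δ·S=12.8189
Node (3,3) S=50.5993: V=(p*·23.7700+(1−p*)·25.0400)/1.08=22.5319; Δ=(23.7700−25.0400)/(66.7911−39.4675)=-0.0465; B=V−Δ·S=24.8837
Node (2,0) S=13.3848: V=(p*·22.4588+(1−p*)·29.5967)/1.08=23.7326; Δ=(22.4588−29.5967)/(17.6679−10.4401)=-0.9876; B=V−Δ·S=36.9509
Node (2,1) S=22.6512: V=(p*·21.3004+(1−p*)·22.4588)/1.08=20.1993; Δ=(21.3004−22.4588)/(29.8996−17.6679)=-0.0947; B=V−Δ·S=22.3446
Node (2,2) S=38.3328: V=(p*·22.5319+(1−p*)·21.3004)/1.08=20.3561; Δ=(22.5319−21.3004)/(50.5993−29.8996)=0.0595; B=V−Δ·S=18.0756
Node (1,0) S=17.1600: V=(p*·20.1993+(1−p*)·23.7326)/1.08=20.1571; Δ=(20.1993−23.7326)/(22.6512−13.3848)=-0.3813; B=V−Δ·S=26.7002
Node (1,1) S=29.0400: V=(p*·20.3561+(1−p*)·20.1993)/1.08=18.7837; Δ=(20.3561−20.1993)/(38.3328−22.6512)=0.0100; B=V−Δ·S=18.4934
Node (0,0) S=22.0000: V=(p*·18.7837+(1−p*)·20.1571)/1.08=17.9575; Δ=(18.7837−20.1571)/(29.0400−17.1600)=-0.1156; B=V−Δ·S=20.5008
Check: Δ(0,0)·S0 + B(0,0) = 17.9575 = V0.

(0,0): Delta=-0.1156 Bond=20.5008
(1,0): Delta=-0.3813 Bond=26.7002
(1,1): Delta=0.0100 Bond=18.4934
(2,0): Delta=-0.9876 Bond=36.9509
(2,1): Delta=-0.0947 Bond=22.3446
(2,2): Delta=0.0595 Bond=18.0756
(3,0): Delta=-1.1831 Bond=41.9486
(3,1): Delta=-0.8951 Bond=38.2737
(3,2): Delta=0.2837 Bond=12.8189
(3,3): Delta=-0.0465 Bond=24.8837
V0=17.9575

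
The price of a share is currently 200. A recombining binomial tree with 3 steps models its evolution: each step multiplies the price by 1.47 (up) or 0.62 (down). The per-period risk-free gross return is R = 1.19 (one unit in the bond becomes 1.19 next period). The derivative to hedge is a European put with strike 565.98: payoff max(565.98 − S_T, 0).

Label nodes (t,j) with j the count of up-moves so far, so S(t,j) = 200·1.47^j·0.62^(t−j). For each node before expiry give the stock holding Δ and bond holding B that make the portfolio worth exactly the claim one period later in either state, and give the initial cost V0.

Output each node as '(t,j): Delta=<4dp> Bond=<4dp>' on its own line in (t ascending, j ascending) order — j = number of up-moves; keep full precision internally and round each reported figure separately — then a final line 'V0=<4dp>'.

(0,0): Delta=-0.8705 Bond=322.3678
(1,0): Delta=-1.0000 Bond=399.6752
(1,1): Delta=-0.8437 Bond=375.7298
(2,0): Delta=-1.0000 Bond=475.6134
(2,1): Delta=-1.0000 Bond=475.6134
(2,2): Delta=-0.8113 Bond=433.1209
V0=148.2670

Risk-neutral probability p* = (R−d)/(u−d) = (1.19−0.62)/(1.47−0.62) = 0.6706.
At expiry t=3: V(3,0)=518.3144, V(3,1)=452.9664, V(3,2)=298.0284, V(3,3)=0.0000
  t=2,j=0: stock 76.8800 → up 113.0136 (V=452.9664), down 47.6656 (V=518.3144). Price 398.7334; hedge Δ=-1.0000, bond B=475.6134.
  t=2,j=1: stock 182.2800 → up 267.9516 (V=298.0284), down 113.0136 (V=452.9664). Price 293.3334; hedge Δ=-1.0000, bond B=475.6134.
  t=2,j=2: stock 432.1800 → up 635.3046 (V=0.0000), down 267.9516 (V=298.0284). Price 82.4992; hedge Δ=-0.8113, bond B=433.1209.
  t=1,j=0: stock 124.0000 → up 182.2800 (V=293.3334), down 76.8800 (V=398.7334). Price 275.6752; hedge Δ=-1.0000, bond B=399.6752.
  t=1,j=1: stock 294.0000 → up 432.1800 (V=82.4992), down 182.2800 (V=293.3334). Price 127.6895; hedge Δ=-0.8437, bond B=375.7298.
  t=0,j=0: stock 200.0000 → up 294.0000 (V=127.6895), down 124.0000 (V=275.6752). Price 148.2670; hedge Δ=-0.8705, bond B=322.3678.
Each (Δ,B) replicates both successor values, so the strategy is self-financing and V0 is arbitrage-free.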